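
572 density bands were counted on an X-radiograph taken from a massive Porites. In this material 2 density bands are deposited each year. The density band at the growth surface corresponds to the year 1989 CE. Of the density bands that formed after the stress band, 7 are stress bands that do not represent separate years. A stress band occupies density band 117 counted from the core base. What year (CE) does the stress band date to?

1765 CE

Between density band 117 and the growth surface there are 572 − 117 = 455 density bands.
Excluding 7 false density bands: 455 − 7 = 448.
448 density bands at 2 per year is 448 / 2 = 224 years.
1989 − 224 = 1765 CE.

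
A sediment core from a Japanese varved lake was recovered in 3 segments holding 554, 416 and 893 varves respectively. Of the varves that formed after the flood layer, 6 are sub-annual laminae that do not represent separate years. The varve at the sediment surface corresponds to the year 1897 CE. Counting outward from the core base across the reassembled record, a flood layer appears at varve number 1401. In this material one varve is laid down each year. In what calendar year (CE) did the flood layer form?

1441 CE

Total varves = 554 + 416 + 893 = 1863.
The flood layer sits at varve 1401 from the core base, so 1863 − 1401 = 462 varves formed after it.
Excluding 6 false varves: 462 − 6 = 456.
1897 − 456 = 1441 CE.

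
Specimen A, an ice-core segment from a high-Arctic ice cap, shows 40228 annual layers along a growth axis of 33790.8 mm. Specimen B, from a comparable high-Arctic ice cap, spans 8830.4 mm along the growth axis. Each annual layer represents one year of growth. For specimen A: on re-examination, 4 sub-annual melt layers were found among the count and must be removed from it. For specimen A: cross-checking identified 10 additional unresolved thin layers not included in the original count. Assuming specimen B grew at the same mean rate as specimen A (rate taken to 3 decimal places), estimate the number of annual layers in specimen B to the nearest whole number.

Specimen A: after corrections the count is 40228 − 4 + 10 = 40234 annual layers.
A: Mean rate = 33790.8 mm / 40234 years ≈ 0.840 mm/year.
For B, 8830.4 / 0.840 = 10512.38 years ≈ 10512 annual layers.

10512 annual layers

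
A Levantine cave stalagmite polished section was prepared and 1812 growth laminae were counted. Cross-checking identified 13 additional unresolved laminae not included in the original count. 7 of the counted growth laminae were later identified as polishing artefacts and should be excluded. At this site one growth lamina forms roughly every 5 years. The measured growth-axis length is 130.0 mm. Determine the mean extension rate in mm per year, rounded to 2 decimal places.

Adjusted count: 1812 − 7 + 13 = 1818 growth laminae.
At 5 years per growth lamina, 1818 × 5 = 9090 years.
Extension rate ≈ 130.0 / 9090 = 0.01 mm per year.

0.01 mm per year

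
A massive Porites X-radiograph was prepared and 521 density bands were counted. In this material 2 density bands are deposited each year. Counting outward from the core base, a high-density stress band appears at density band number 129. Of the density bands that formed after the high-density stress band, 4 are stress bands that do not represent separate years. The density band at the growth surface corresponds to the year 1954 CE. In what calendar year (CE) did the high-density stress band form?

1760 CE

521 − 129 = 392 density bands lie beyond the high-density stress band toward the growth surface.
392 − 4 false = 388 true density bands after the high-density stress band.
388 density bands at 2 per year is 388 / 2 = 194 years.
The density band at the growth surface is 1954 CE, so the high-density stress band dates to 1954 − 194 = 1760 CE.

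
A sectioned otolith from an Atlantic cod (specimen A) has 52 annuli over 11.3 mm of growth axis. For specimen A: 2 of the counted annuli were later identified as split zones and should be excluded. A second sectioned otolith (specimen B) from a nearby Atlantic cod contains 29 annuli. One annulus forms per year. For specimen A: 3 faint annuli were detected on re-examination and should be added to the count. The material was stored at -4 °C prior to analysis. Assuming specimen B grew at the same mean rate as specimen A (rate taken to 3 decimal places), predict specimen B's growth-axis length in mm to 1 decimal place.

Specimen A: correcting the raw count gives 52 − 2 + 3 = 53 true annuli.
A: Extension rate ≈ 11.3 / 53 = 0.213 mm/year.
For B, 0.213 mm/year × 29 years = 6.2 mm.

6.2 mm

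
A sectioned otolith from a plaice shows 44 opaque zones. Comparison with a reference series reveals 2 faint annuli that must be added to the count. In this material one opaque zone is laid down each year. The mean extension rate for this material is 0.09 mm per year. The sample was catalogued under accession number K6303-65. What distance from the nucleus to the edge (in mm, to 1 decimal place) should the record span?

4.1 mm

After corrections the count is 44 + 2 = 46 opaque zones.
Length ≈ 0.09 × 46 = 4.1 mm.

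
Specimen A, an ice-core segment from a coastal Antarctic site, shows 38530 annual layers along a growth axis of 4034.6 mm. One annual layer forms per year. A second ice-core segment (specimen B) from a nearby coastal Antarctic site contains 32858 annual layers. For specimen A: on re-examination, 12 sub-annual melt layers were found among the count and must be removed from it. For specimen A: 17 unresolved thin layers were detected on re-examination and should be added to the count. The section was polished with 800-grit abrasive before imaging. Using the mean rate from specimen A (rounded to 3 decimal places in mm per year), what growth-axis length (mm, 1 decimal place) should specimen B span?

3450.1 mm

Specimen A: true annual layer count = 38530 − 12 + 17 = 38535.
A: Mean rate = 4034.6 mm / 38535 years ≈ 0.105 mm per year.
Length of B = 0.105 × 32858 = 3450.1 mm.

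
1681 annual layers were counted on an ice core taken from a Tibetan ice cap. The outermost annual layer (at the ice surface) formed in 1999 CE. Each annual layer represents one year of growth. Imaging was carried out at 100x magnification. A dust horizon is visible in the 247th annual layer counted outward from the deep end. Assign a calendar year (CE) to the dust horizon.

565 CE

Between annual layer 247 and the ice surface there are 1681 − 247 = 1434 annual layers.
The annual layer at the ice surface is 1999 CE, so the dust horizon dates to 1999 − 1434 = 565 CE.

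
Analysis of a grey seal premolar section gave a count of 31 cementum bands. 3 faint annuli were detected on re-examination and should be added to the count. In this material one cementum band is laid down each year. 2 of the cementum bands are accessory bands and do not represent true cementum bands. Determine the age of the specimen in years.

True cementum band count = 31 − 2 + 3 = 32.
One cementum band per year makes the duration 32 years.

32 years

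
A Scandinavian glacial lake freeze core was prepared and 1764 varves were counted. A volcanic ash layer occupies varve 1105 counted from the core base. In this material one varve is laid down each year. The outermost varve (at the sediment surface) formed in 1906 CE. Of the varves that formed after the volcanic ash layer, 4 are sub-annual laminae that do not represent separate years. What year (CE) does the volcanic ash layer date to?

The volcanic ash layer sits at varve 1105 from the core base, so 1764 − 1105 = 659 varves formed after it.
659 − 4 false = 655 true varves after the volcanic ash layer.
The varve at the sediment surface is 1906 CE, so the volcanic ash layer dates to 1906 − 655 = 1251 CE.

1251 CE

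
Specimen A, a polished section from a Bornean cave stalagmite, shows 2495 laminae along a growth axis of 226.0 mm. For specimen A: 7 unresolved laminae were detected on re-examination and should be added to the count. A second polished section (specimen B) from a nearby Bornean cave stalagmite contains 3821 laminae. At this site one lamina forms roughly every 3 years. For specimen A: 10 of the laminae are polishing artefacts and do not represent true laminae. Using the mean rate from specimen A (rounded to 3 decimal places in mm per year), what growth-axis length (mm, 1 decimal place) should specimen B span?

343.9 mm

Specimen A: adjusted count: 2495 − 10 + 7 = 2492 laminae.
Specimen A: multiplying by 3 years per lamina: 2492 × 3 = 7476 years.
A: Mean rate = 226.0 mm / 7476 years ≈ 0.030 mm/year.
Specimen B: 3821 laminae at 3 years each span 3821 × 3 = 11463 years. B's length ≈ 0.030 × 11463 = 343.9 mm.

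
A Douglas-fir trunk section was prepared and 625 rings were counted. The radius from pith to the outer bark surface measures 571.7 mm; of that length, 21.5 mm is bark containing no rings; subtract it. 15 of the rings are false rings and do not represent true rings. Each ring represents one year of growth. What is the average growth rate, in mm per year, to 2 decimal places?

After corrections the count is 625 − 15 = 610 rings.
Removing the 21.5 mm offcut leaves 571.7 − 21.5 = 550.2 mm.
Extension rate ≈ 550.2 / 610 = 0.90 mm per year.

0.90 mm per year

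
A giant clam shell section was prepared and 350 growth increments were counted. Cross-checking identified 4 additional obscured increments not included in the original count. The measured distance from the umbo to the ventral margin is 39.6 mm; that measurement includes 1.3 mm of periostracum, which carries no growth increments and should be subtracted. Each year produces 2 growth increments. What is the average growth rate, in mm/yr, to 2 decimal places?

0.22 mm/yr

Correcting the raw count gives 350 + 4 = 354 true growth increments.
With 2 growth increments per year, 354 / 2 = 177 years.
The growth record spans 39.6 − 1.3 = 38.3 mm.
Mean rate = 38.3 mm / 177 years ≈ 0.22 mm/yr.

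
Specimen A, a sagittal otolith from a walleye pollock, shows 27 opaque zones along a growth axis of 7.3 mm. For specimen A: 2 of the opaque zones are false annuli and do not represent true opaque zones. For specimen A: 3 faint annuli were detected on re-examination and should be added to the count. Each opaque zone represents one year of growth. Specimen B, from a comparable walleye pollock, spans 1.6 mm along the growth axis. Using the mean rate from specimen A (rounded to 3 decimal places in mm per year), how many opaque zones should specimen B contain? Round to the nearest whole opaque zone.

6 opaque zones

Specimen A: true opaque zone count = 27 − 2 + 3 = 28.
A: 7.3 mm over 28 years gives 7.3 / 28 ≈ 0.261 mm per year.
For B, 1.6 / 0.261 = 6.13 years ≈ 6 opaque zones.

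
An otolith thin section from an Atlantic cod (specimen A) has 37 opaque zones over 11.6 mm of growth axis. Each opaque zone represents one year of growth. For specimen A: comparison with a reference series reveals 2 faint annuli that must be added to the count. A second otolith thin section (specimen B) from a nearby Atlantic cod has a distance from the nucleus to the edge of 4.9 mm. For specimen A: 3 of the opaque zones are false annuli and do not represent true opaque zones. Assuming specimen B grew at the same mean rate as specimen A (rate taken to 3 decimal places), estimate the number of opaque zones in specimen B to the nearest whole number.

Specimen A: after corrections the count is 37 − 3 + 2 = 36 opaque zones.
A: Extension rate ≈ 11.6 / 36 = 0.322 mm/yr.
B spans 4.9 / 0.322 = 15.22 years ≈ 15 opaque zones.

15 opaque zones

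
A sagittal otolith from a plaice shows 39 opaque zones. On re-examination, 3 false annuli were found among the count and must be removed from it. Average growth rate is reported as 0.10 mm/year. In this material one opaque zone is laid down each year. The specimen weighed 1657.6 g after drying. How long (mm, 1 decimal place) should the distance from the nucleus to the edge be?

3.6 mm

True opaque zone count = 39 − 3 = 36.
Predicted length = 0.10 mm/year × 36 years = 3.6 mm.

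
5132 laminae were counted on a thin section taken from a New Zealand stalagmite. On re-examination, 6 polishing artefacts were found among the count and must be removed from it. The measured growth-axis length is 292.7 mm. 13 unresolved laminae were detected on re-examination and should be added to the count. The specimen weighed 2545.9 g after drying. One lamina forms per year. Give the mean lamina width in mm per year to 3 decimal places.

0.057 mm per year

Correcting the raw count gives 5132 − 6 + 13 = 5139 true laminae.
292.7 mm over 5139 years gives 292.7 / 5139 ≈ 0.057 mm per year.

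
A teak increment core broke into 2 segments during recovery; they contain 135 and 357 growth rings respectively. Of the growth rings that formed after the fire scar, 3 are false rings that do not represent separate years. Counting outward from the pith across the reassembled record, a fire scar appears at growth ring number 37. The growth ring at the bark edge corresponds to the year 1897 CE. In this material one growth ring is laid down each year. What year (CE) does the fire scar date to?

1445 CE

Total growth rings = 135 + 357 = 492.
The fire scar sits at growth ring 37 from the pith, so 492 − 37 = 455 growth rings formed after it.
455 − 3 false = 452 true growth rings after the fire scar.
The growth ring at the bark edge is 1897 CE, so the fire scar dates to 1897 − 452 = 1445 CE.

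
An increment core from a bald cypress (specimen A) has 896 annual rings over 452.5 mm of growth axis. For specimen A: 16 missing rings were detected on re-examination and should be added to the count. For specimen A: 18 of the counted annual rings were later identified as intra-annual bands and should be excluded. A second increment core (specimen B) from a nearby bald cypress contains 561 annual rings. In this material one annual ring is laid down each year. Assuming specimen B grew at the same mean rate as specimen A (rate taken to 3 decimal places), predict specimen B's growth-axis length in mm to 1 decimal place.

Specimen A: adjusted count: 896 − 18 + 16 = 894 annual rings.
A: 452.5 mm over 894 years gives 452.5 / 894 ≈ 0.506 mm per year.
B's length ≈ 0.506 × 561 = 283.9 mm.

283.9 mm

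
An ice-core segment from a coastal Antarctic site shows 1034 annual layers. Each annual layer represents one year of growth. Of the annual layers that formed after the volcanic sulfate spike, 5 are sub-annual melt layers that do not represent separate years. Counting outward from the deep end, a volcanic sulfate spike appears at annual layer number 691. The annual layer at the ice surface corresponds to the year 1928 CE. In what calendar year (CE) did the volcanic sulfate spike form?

The volcanic sulfate spike sits at annual layer 691 from the deep end, so 1034 − 691 = 343 annual layers formed after it.
Removing the 5 false annual layers leaves 343 − 5 = 338 true annual layers beyond the volcanic sulfate spike.
1928 − 338 = 1590 CE.

1590 CE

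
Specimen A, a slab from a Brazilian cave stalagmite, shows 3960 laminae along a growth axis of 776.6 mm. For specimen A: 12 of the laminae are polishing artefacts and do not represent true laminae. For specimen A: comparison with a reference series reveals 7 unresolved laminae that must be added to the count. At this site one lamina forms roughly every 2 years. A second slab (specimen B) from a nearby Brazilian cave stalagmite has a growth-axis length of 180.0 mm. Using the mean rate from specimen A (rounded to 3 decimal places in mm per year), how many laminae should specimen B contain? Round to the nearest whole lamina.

918 laminae

Specimen A: correcting the raw count gives 3960 − 12 + 7 = 3955 true laminae.
Specimen A: 3955 laminae at 2 years each span 3955 × 2 = 7910 years.
A: Extension rate ≈ 776.6 / 7910 = 0.098 mm/yr.
Specimen B: 180.0 mm / 0.098 mm per year = 1836.73 years; at 2 years per lamina that is 1836.73 / 2 ≈ 918 laminae.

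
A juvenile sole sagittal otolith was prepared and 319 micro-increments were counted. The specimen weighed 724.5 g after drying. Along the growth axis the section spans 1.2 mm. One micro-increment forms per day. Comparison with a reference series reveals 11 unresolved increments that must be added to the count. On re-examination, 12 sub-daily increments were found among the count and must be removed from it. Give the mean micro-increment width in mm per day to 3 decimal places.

Adjusted count: 319 − 12 + 11 = 318 micro-increments.
Extension rate ≈ 1.2 / 318 = 0.004 mm per day.

0.004 mm per day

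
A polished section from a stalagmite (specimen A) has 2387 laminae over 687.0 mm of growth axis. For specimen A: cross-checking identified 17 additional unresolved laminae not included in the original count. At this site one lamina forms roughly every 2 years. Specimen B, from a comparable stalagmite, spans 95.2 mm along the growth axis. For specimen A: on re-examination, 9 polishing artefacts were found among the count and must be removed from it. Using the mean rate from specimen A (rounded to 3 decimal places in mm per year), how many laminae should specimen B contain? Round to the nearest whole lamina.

Specimen A: after corrections the count is 2387 − 9 + 17 = 2395 laminae.
Specimen A: at 2 years per lamina, 2395 × 2 = 4790 years.
A: Mean rate = 687.0 mm / 4790 years ≈ 0.143 mm/year.
Specimen B: 95.2 mm / 0.143 mm per year = 665.73 years; at 2 years per lamina that is 665.73 / 2 ≈ 333 laminae.

333 laminae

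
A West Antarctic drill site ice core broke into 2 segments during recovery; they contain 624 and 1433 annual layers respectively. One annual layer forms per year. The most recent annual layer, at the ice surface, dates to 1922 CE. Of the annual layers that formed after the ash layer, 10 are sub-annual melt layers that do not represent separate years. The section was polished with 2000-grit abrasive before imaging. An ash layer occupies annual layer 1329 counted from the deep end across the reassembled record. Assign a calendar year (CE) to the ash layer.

Total annual layers = 624 + 1433 = 2057.
2057 − 1329 = 728 annual layers lie beyond the ash layer toward the ice surface.
728 − 10 false = 718 true annual layers after the ash layer.
Counting back 718 years from 1922 CE places the ash layer in 1922 − 718 = 1204 CE.

1204 CE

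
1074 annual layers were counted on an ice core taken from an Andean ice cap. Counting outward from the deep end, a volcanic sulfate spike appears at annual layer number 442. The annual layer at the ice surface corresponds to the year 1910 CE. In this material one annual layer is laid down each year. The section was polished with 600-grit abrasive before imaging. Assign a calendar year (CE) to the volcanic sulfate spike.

1278 CE

1074 − 442 = 632 annual layers lie beyond the volcanic sulfate spike toward the ice surface.
The annual layer at the ice surface is 1910 CE, so the volcanic sulfate spike dates to 1910 − 632 = 1278 CE.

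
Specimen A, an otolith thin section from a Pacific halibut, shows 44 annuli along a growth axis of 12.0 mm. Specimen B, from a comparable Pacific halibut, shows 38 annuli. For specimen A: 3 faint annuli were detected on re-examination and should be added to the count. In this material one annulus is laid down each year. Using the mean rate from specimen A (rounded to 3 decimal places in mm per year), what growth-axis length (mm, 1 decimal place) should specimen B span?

9.7 mm

Specimen A: after corrections the count is 44 + 3 = 47 annuli.
A: Mean rate = 12.0 mm / 47 years ≈ 0.255 mm per year.
For B, 0.255 mm/year × 38 years = 9.7 mm.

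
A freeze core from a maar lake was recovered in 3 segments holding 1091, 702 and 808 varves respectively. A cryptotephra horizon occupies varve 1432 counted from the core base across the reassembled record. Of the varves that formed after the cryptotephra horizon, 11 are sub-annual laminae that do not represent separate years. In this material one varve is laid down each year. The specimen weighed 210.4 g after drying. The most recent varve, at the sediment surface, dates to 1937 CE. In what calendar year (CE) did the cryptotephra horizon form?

Total varves = 1091 + 702 + 808 = 2601.
2601 − 1432 = 1169 varves lie beyond the cryptotephra horizon toward the sediment surface.
1169 − 11 false = 1158 true varves after the cryptotephra horizon.
1937 − 1158 = 779 CE.

779 CE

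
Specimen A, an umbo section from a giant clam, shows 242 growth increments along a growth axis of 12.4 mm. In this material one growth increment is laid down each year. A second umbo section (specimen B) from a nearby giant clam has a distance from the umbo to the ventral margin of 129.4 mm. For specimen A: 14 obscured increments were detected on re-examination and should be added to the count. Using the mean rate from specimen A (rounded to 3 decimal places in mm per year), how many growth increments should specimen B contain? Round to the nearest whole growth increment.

Specimen A: true growth increment count = 242 + 14 = 256.
A: Mean rate = 12.4 mm / 256 years ≈ 0.048 mm/yr.
Specimen B: 129.4 mm / 0.048 mm per year = 2695.83 years ≈ 2696 growth increments.

2696 growth increments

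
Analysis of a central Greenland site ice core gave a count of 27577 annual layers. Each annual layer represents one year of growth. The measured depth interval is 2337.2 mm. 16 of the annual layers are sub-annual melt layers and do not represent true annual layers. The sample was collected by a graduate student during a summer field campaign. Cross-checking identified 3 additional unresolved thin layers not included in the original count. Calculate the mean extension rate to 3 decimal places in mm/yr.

0.085 mm/yr

After corrections the count is 27577 − 16 + 3 = 27564 annual layers.
Extension rate ≈ 2337.2 / 27564 = 0.085 mm/yr.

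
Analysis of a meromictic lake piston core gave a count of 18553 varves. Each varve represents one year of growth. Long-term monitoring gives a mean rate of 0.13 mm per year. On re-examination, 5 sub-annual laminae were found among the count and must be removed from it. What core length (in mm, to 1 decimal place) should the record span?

After corrections the count is 18553 − 5 = 18548 varves.
Length ≈ 0.13 × 18548 = 2411.2 mm.

2411.2 mm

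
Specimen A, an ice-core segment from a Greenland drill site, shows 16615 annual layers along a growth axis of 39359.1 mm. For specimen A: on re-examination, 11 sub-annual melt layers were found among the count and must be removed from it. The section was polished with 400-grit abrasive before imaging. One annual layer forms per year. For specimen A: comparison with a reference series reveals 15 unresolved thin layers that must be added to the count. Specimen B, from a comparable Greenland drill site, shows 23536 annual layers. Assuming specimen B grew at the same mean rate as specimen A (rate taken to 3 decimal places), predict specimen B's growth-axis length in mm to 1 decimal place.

55733.2 mm

Specimen A: true annual layer count = 16615 − 11 + 15 = 16619.
A: 39359.1 mm over 16619 years gives 39359.1 / 16619 ≈ 2.368 mm/year.
B's length ≈ 2.368 × 23536 = 55733.2 mm.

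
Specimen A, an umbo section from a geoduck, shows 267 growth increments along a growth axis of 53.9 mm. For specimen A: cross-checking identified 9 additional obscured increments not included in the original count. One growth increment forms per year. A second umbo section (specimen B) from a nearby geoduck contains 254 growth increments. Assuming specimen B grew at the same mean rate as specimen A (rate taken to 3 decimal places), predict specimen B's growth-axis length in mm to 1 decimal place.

49.5 mm

Specimen A: adjusted count: 267 + 9 = 276 growth increments.
A: Mean rate = 53.9 mm / 276 years ≈ 0.195 mm/year.
B's length ≈ 0.195 × 254 = 49.5 mm.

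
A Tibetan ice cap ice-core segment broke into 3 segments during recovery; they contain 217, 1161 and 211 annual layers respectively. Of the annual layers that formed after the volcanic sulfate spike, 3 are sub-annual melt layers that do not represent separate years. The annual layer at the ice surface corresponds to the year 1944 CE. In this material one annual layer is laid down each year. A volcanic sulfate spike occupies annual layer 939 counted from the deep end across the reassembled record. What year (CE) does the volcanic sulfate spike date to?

Total annual layers = 217 + 1161 + 211 = 1589.
1589 − 939 = 650 annual layers lie beyond the volcanic sulfate spike toward the ice surface.
650 − 3 false = 647 true annual layers after the volcanic sulfate spike.
The annual layer at the ice surface is 1944 CE, so the volcanic sulfate spike dates to 1944 − 647 = 1297 CE.

1297 CE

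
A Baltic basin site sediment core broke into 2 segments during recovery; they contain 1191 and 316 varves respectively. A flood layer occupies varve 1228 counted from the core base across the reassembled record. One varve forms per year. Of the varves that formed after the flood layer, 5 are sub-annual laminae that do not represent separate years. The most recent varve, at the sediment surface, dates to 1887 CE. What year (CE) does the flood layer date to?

1613 CE

Total varves = 1191 + 316 = 1507.
Between varve 1228 and the sediment surface there are 1507 − 1228 = 279 varves.
279 − 5 false = 274 true varves after the flood layer.
1887 − 274 = 1613 CE.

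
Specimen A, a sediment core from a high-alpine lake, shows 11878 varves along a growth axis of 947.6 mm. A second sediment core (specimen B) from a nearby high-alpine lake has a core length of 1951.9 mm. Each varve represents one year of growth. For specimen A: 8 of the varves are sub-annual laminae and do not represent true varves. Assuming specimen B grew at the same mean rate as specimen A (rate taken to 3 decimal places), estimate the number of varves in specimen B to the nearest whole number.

24399 varves

Specimen A: true varve count = 11878 − 8 = 11870.
A: Mean rate = 947.6 mm / 11870 years ≈ 0.080 mm/year.
For B, 1951.9 / 0.080 = 24398.75 years ≈ 24399 varves.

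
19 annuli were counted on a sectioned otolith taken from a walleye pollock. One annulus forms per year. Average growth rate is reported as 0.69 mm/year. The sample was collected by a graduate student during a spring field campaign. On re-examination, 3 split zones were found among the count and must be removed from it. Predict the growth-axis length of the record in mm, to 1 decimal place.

11.0 mm

True annulus count = 19 − 3 = 16.
16 years at 0.69 mm/year gives 0.69 × 16 = 11.0 mm.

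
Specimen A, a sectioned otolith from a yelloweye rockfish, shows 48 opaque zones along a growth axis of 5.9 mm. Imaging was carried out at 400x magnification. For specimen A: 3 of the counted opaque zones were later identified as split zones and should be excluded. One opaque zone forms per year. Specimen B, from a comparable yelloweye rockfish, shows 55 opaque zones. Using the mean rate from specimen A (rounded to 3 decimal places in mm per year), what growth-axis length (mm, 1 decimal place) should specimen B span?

7.2 mm

Specimen A: true opaque zone count = 48 − 3 = 45.
A: Mean rate = 5.9 mm / 45 years ≈ 0.131 mm/yr.
Length of B = 0.131 × 55 = 7.2 mm.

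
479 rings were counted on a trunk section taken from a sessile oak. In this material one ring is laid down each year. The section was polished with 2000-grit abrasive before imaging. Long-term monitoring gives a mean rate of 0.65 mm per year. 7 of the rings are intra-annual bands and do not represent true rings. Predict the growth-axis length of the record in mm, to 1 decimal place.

306.8 mm

Adjusted count: 479 − 7 = 472 rings.
Predicted length = 0.65 mm/year × 472 years = 306.8 mm.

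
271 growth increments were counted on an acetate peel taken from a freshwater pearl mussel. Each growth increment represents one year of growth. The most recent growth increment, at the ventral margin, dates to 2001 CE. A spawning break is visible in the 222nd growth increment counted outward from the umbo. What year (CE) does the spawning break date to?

Between growth increment 222 and the ventral margin there are 271 − 222 = 49 growth increments.
Counting back 49 years from 2001 CE places the spawning break in 2001 − 49 = 1952 CE.

1952 CE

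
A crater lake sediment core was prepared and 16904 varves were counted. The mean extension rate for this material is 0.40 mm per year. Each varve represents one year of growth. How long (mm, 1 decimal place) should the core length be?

The record spans 16904 years at 0.40 mm per year.
Length ≈ 0.40 × 16904 = 6761.6 mm.

6761.6 mm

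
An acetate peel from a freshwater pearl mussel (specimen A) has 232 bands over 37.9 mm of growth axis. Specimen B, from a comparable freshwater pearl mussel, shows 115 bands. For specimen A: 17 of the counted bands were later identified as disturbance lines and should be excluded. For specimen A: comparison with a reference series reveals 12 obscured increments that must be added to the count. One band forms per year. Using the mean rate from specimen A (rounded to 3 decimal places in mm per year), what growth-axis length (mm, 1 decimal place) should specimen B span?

Specimen A: correcting the raw count gives 232 − 17 + 12 = 227 true bands.
A: 37.9 mm over 227 years gives 37.9 / 227 ≈ 0.167 mm per year.
For B, 0.167 mm/year × 115 years = 19.2 mm.

19.2 mm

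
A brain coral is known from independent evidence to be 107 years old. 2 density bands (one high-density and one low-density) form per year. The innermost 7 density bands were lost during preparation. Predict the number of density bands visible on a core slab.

Expected density bands: 107 × 2 = 214.
Less the 7 uncaptured density bands: 214 − 7 = 207.

207 density bands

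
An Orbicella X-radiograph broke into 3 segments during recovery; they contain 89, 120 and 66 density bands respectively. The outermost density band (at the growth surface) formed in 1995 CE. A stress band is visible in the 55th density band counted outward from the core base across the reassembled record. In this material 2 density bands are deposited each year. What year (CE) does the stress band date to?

1885 CE

Total density bands = 89 + 120 + 66 = 275.
Between density band 55 and the growth surface there are 275 − 55 = 220 density bands.
220 density bands at 2 per year is 220 / 2 = 110 years.
The density band at the growth surface is 1995 CE, so the stress band dates to 1995 − 110 = 1885 CE.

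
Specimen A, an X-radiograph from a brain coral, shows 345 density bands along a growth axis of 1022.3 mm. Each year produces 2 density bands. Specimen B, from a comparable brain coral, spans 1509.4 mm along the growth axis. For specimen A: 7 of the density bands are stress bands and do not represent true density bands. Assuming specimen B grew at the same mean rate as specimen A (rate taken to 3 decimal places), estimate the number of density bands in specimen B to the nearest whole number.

Specimen A: correcting the raw count gives 345 − 7 = 338 true density bands.
Specimen A: with 2 density bands per year, 338 / 2 = 169 years.
A: Mean rate = 1022.3 mm / 169 years ≈ 6.049 mm/yr.
For B, 1509.4 / 6.049 = 249.53 years; at 2 density bands per year that is 249.53 × 2 ≈ 499 density bands.

499 density bands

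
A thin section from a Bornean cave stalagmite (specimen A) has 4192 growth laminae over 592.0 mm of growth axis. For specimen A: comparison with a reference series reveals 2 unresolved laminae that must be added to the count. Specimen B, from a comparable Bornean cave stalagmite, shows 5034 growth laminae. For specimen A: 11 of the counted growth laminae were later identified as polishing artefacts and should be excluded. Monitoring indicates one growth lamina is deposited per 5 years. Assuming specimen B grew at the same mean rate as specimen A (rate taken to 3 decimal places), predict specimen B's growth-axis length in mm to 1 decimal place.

704.8 mm

Specimen A: adjusted count: 4192 − 11 + 2 = 4183 growth laminae.
Specimen A: at 5 years per growth lamina, 4183 × 5 = 20915 years.
A: Extension rate ≈ 592.0 / 20915 = 0.028 mm/year.
Specimen B: 5034 growth laminae at 5 years each span 5034 × 5 = 25170 years. For B, 0.028 mm/year × 25170 years = 704.8 mm.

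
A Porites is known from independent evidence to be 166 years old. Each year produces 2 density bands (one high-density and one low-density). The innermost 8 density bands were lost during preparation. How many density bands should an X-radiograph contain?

324 density bands

Expected density bands: 166 × 2 = 332.
Subtracting the 8 density bands not captured gives 332 − 8 = 324 density bands in the record.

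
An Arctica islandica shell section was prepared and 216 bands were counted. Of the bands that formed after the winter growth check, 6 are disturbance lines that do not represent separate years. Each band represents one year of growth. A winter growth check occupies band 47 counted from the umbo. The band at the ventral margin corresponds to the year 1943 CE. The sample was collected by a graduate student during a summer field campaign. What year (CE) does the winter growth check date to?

1780 CE

216 − 47 = 169 bands lie beyond the winter growth check toward the ventral margin.
Removing the 6 false bands leaves 169 − 6 = 163 true bands beyond the winter growth check.
1943 − 163 = 1780 CE.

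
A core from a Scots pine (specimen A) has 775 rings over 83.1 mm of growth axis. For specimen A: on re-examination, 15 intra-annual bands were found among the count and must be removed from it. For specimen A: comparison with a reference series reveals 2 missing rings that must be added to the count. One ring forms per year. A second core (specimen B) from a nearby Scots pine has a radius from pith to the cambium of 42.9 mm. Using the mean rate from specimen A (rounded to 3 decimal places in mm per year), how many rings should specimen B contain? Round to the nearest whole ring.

394 rings

Specimen A: after corrections the count is 775 − 15 + 2 = 762 rings.
A: 83.1 mm over 762 years gives 83.1 / 762 ≈ 0.109 mm/year.
For B, 42.9 / 0.109 = 393.58 years ≈ 394 rings.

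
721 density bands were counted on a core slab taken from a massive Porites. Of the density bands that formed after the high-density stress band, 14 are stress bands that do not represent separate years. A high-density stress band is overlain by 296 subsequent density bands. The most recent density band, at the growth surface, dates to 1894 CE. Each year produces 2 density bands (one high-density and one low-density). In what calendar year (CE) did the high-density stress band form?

1753 CE

296 density bands post-date the high-density stress band.
296 − 14 false = 282 true density bands after the high-density stress band.
With 2 density bands per year, 282 / 2 = 141 years.
The density band at the growth surface is 1894 CE, so the high-density stress band dates to 1894 − 141 = 1753 CE.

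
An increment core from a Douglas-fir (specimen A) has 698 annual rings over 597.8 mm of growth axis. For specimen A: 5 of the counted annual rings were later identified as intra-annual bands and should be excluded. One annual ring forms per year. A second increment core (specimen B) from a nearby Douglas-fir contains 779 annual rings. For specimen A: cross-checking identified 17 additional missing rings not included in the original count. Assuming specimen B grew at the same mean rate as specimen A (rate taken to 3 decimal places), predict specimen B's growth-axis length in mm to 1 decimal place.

Specimen A: adjusted count: 698 − 5 + 17 = 710 annual rings.
A: Extension rate ≈ 597.8 / 710 = 0.842 mm per year.
B's length ≈ 0.842 × 779 = 655.9 mm.

655.9 mm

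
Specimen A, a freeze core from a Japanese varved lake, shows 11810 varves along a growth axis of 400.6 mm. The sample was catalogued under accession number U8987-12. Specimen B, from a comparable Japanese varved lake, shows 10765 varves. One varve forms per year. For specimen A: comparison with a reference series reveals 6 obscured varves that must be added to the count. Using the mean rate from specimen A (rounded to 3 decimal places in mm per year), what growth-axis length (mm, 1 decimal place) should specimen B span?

366.0 mm

Specimen A: adjusted count: 11810 + 6 = 11816 varves.
A: Mean rate = 400.6 mm / 11816 years ≈ 0.034 mm per year.
For B, 0.034 mm/year × 10765 years = 366.0 mm.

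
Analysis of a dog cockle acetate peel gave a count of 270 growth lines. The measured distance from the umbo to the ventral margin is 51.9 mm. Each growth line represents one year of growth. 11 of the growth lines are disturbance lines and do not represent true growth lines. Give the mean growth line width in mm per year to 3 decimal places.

After corrections the count is 270 − 11 = 259 growth lines.
Extension rate ≈ 51.9 / 259 = 0.200 mm per year.

0.200 mm per year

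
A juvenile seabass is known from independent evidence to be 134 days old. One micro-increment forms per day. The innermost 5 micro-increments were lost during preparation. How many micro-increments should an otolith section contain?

At one micro-increment per day, 134 days correspond to 134 micro-increments.
Less the 5 uncaptured micro-increments: 134 − 5 = 129.

129 micro-increments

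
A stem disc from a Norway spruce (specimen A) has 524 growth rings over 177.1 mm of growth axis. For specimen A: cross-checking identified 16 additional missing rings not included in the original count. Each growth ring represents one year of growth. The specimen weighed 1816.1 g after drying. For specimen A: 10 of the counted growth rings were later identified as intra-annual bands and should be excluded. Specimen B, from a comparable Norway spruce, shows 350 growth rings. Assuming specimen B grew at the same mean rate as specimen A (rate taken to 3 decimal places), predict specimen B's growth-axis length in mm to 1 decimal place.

116.9 mm

Specimen A: true growth ring count = 524 − 10 + 16 = 530.
A: Extension rate ≈ 177.1 / 530 = 0.334 mm/year.
Length of B = 0.334 × 350 = 116.9 mm.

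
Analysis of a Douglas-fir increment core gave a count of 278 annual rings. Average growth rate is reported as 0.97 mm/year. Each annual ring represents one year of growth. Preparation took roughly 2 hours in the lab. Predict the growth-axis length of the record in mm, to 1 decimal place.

269.7 mm

278 years of growth are recorded.
Predicted length = 0.97 mm/year × 278 years = 269.7 mm.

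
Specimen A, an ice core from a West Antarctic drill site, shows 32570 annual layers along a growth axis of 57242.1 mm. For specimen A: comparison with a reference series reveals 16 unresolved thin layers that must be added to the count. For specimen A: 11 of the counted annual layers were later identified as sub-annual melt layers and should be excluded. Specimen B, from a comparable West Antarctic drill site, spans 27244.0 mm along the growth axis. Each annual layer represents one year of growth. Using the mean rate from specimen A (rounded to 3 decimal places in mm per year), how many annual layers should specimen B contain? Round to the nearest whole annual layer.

Specimen A: after corrections the count is 32570 − 11 + 16 = 32575 annual layers.
A: Mean rate = 57242.1 mm / 32575 years ≈ 1.757 mm per year.
For B, 27244.0 / 1.757 = 15505.98 years ≈ 15506 annual layers.

15506 annual layers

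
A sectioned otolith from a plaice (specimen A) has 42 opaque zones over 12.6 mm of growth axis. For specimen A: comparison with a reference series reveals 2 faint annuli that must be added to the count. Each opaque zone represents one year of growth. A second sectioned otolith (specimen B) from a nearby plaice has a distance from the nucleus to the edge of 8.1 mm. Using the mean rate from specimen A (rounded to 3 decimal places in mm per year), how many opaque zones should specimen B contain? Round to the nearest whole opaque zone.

28 opaque zones

Specimen A: adjusted count: 42 + 2 = 44 opaque zones.
A: 12.6 mm over 44 years gives 12.6 / 44 ≈ 0.286 mm per year.
B spans 8.1 / 0.286 = 28.32 years ≈ 28 opaque zones.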